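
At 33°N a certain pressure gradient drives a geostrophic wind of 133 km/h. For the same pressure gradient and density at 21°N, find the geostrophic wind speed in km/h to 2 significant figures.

With the same pressure gradient and density, V_g ∝ 1/f ∝ 1/sin φ.
V₂ = V₁ · sin φ₁ / sin φ₂ = 133 × sin 33° / sin 21°
V₂ = 133 × 0.5446/0.3584 = 200 km/h

200 km/h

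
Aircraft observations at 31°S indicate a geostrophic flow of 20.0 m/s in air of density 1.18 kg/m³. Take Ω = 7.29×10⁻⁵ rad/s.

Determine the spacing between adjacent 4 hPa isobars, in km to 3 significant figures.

226 km

Coriolis parameter at 31°S:
f = 2Ω sin φ = 2 × 7.29×10⁻⁵ × sin 31° = 7.51×10⁻⁵ s⁻¹
Geostrophic balance rearranged: |∂P/∂n| = f ρ V_g
|∂P/∂n| = 7.51×10⁻⁵ × 1.18 × 20.0 = 1.77×10⁻³ Pa/m
Isobar spacing: Δn = ΔP/|∂P/∂n| = 400 Pa / 1.77×10⁻³ Pa/m = 225710 m ≈ 226 km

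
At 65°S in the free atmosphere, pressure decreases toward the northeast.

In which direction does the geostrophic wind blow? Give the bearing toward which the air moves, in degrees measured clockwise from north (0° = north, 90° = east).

315°

The pressure-gradient force points toward the northeast (bearing 045°).
Geostrophic balance: in the Southern Hemisphere the Coriolis force deflects motion to the left, so the geostrophic wind blows 90° to the left of the pressure-gradient force (low pressure on the right).
Rotating 045° by 90° counterclockwise gives 315° — the wind blows toward the northwest.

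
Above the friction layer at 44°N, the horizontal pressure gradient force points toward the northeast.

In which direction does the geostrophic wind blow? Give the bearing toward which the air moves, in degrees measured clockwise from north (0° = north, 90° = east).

The pressure-gradient force points toward the northeast (bearing 045°).
Geostrophic balance: in the Northern Hemisphere the Coriolis force deflects motion to the right, so the geostrophic wind blows 90° to the right of the pressure-gradient force (low pressure on the left).
Rotating 045° by 90° clockwise gives 135° — the wind blows toward the southeast.

135°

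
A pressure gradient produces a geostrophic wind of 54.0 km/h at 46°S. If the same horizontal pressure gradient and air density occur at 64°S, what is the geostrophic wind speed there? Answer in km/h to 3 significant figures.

With the same pressure gradient and density, V_g ∝ 1/f ∝ 1/sin φ.
V₂ = V₁ · sin φ₁ / sin φ₂ = 54.0 × sin 46° / sin 64°
V₂ = 54.0 × 0.7193/0.8988 = 43.2 km/h

43.2 km/h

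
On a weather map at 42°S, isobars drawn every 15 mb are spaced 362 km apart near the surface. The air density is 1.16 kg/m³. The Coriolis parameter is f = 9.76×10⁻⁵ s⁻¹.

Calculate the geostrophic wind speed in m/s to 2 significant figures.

37 m/s

Pressure gradient: |∂P/∂n| = 1500 Pa / 362000 m = 4.14×10⁻³ Pa/m
Geostrophic balance (pressure-gradient force = Coriolis force):
V_g = (1/(fρ)) |∂P/∂n| = 4.14×10⁻³ / (9.76×10⁻⁵ × 1.16) = 36.6 m/s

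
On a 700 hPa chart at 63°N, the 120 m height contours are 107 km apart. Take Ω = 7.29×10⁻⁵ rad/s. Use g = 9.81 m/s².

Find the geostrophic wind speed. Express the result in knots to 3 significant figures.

Coriolis parameter at 63°N:
f = 2Ω sin φ = 2 × 7.29×10⁻⁵ × sin 63° = 1.30×10⁻⁴ s⁻¹
Height gradient: |∂Z/∂n| = 120 m / 107000 m = 1.12×10⁻³
On a pressure surface, geostrophic balance gives V_g = (g/f)|∂Z/∂n|:
V_g = 9.81 × 1.12×10⁻³ / 1.30×10⁻⁴ = 84.7 m/s
Converting: 84.7 m/s × 1.944 = 165 knots

165 knots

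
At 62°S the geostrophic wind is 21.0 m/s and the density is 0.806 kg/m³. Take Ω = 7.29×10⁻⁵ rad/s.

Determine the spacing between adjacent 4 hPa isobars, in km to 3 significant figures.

Coriolis parameter at 62°S:
f = 2Ω sin φ = 2 × 7.29×10⁻⁵ × sin 62° = 1.29×10⁻⁴ s⁻¹
Geostrophic balance rearranged: |∂P/∂n| = f ρ V_g
|∂P/∂n| = 1.29×10⁻⁴ × 0.806 × 21.0 = 2.18×10⁻³ Pa/m
Isobar spacing: Δn = ΔP/|∂P/∂n| = 400 Pa / 2.18×10⁻³ Pa/m = 183575 m ≈ 184 km

184 km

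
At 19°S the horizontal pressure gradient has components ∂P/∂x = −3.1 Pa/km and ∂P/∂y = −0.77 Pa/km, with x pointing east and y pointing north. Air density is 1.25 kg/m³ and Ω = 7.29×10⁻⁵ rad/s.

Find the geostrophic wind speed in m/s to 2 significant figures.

Coriolis parameter at 19°S:
f = 2Ω sin φ = 2 × 7.29×10⁻⁵ × sin 19° = 4.75×10⁻⁵ s⁻¹
In the Southern Hemisphere f is negative: f = −4.75×10⁻⁵ s⁻¹.
Component geostrophic relations (x east, y north):
u_g = −(1/(fρ)) ∂P/∂y,  v_g = (1/(fρ)) ∂P/∂x
u_g = −(−0.77×10⁻³)/(−4.75×10⁻⁵ × 1.25) = −13.0 m/s;  v_g = (−3.1×10⁻³)/(−4.75×10⁻⁵ × 1.25) = 52.2 m/s
|V_g| = √(u_g² + v_g²) = 53.8 m/s

54 m/s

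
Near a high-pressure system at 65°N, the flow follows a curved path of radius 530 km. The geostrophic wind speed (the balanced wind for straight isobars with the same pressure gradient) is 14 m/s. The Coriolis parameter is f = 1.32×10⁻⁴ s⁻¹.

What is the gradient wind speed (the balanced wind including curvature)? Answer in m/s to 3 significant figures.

19.4 m/s

Around a high, pressure-gradient force acts outward with centrifugal, so Coriolis balances both:
fV = (1/ρ)|∂P/∂n| + V²/R  →  V² − fR·V + fR·V_g = 0
With fR = 1.32×10⁻⁴ × 530×10³ m = 70.0 m/s:
V = [fR − √((fR)² − 4 fR V_g)]/2 = [70.0 − √(70.0² − 4×70.0×14)]/2 = 19.4 m/s
Supergeostrophic (V > V_g = 14 m/s), as expected around a high.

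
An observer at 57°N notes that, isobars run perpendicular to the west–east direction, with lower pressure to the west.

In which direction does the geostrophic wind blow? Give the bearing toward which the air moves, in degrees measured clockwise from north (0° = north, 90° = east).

The pressure-gradient force points toward the west (bearing 270°).
Geostrophic balance: in the Northern Hemisphere the Coriolis force deflects motion to the right, so the geostrophic wind blows 90° to the right of the pressure-gradient force (low pressure on the left).
Rotating 270° by 90° clockwise gives 000° — the wind blows toward the north.

000°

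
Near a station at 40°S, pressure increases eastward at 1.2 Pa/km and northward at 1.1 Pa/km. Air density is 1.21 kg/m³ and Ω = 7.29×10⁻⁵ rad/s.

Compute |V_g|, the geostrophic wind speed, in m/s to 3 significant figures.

Coriolis parameter at 40°S:
f = 2Ω sin φ = 2 × 7.29×10⁻⁵ × sin 40° = 9.37×10⁻⁵ s⁻¹
In the Southern Hemisphere f is negative: f = −9.37×10⁻⁵ s⁻¹.
Component geostrophic relations (x east, y north):
u_g = −(1/(fρ)) ∂P/∂y,  v_g = (1/(fρ)) ∂P/∂x
u_g = −(1.1×10⁻³)/(−9.37×10⁻⁵ × 1.21) = 9.70 m/s;  v_g = (1.2×10⁻³)/(−9.37×10⁻⁵ × 1.21) = −10.6 m/s
|V_g| = √(u_g² + v_g²) = 14.4 m/s

14.4 m/s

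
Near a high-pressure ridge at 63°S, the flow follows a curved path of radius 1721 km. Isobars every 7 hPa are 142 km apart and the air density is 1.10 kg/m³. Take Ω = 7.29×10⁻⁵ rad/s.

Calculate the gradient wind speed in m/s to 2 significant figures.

Coriolis parameter at 63°S:
f = 2Ω sin φ = 2 × 7.29×10⁻⁵ × sin 63° = 1.30×10⁻⁴ s⁻¹
Pressure gradient: |∂P/∂n| = 700 Pa / 142000 m = 4.93×10⁻³ Pa/m
Geostrophic speed: V_g = |∂P/∂n|/(fρ) = 4.93×10⁻³/(1.30×10⁻⁴ × 1.10) = 34.5 m/s
Around a high, pressure-gradient force acts outward with centrifugal, so Coriolis balances both:
fV = (1/ρ)|∂P/∂n| + V²/R  →  V² − fR·V + fR·V_g = 0
With fR = 1.30×10⁻⁴ × 1721×10³ m = 224 m/s:
V = [fR − √((fR)² − 4 fR V_g)]/2 = [224 − √(224² − 4×224×34.5)]/2 = 42.6 m/s
Supergeostrophic (V > V_g = 34.5 m/s), as expected around a high.

43 m/s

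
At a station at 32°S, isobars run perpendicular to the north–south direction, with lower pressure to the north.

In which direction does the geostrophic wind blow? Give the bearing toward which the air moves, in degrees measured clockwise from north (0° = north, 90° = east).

The pressure-gradient force points toward the north (bearing 000°).
Geostrophic balance: in the Southern Hemisphere the Coriolis force deflects motion to the left, so the geostrophic wind blows 90° to the left of the pressure-gradient force (low pressure on the right).
Rotating 000° by 90° counterclockwise gives 270° — the wind blows toward the west.

270°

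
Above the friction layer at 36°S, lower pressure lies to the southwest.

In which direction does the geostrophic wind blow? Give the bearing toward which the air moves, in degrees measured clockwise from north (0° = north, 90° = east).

135°

The pressure-gradient force points toward the southwest (bearing 225°).
Geostrophic balance: in the Southern Hemisphere the Coriolis force deflects motion to the left, so the geostrophic wind blows 90° to the left of the pressure-gradient force (low pressure on the right).
Rotating 225° by 90° counterclockwise gives 135° — the wind blows toward the southeast.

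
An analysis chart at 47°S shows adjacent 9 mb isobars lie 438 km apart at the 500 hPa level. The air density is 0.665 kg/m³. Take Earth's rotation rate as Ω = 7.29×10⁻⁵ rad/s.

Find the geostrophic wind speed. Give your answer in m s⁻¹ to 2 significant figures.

29 m s⁻¹

Coriolis parameter at 47°S:
f = 2Ω sin φ = 2 × 7.29×10⁻⁵ × sin 47° = 1.07×10⁻⁴ s⁻¹
Pressure gradient: |∂P/∂n| = 900 Pa / 438000 m = 2.05×10⁻³ Pa/m
Geostrophic balance (pressure-gradient force = Coriolis force):
V_g = (1/(fρ)) |∂P/∂n| = 2.05×10⁻³ / (1.07×10⁻⁴ × 0.665) = 29.0 m/s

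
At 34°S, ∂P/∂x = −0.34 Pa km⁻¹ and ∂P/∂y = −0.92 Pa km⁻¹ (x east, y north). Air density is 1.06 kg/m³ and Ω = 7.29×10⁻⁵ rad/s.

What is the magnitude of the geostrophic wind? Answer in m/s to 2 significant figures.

11 m/s

Coriolis parameter at 34°S:
f = 2Ω sin φ = 2 × 7.29×10⁻⁵ × sin 34° = 8.15×10⁻⁵ s⁻¹
In the Southern Hemisphere f is negative: f = −8.15×10⁻⁵ s⁻¹.
Component geostrophic relations (x east, y north):
u_g = −(1/(fρ)) ∂P/∂y,  v_g = (1/(fρ)) ∂P/∂x
u_g = −(−0.92×10⁻³)/(−8.15×10⁻⁵ × 1.06) = −10.6 m/s;  v_g = (−0.34×10⁻³)/(−8.15×10⁻⁵ × 1.06) = 3.93 m/s
|V_g| = √(u_g² + v_g²) = 11.3 m/s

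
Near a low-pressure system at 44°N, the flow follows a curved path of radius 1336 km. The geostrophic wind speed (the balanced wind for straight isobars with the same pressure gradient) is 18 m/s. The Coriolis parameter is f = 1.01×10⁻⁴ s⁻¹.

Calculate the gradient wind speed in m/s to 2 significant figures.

Around a low, centrifugal force acts outward with Coriolis, so pressure-gradient force balances both:
(1/ρ)|∂P/∂n| = fV + V²/R  →  V² + fR·V − fR·V_g = 0
With fR = 1.01×10⁻⁴ × 1336×10³ m = 135 m/s:
V = [−fR + √((fR)² + 4 fR V_g)]/2 = [−135 + √(135² + 4×135×18)]/2 = 16.1 m/s
Subgeostrophic (V < V_g = 18 m/s), as expected around a low.

16 m/s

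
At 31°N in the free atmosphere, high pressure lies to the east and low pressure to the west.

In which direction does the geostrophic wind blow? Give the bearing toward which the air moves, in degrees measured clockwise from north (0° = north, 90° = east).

The pressure-gradient force points toward the west (bearing 270°).
Geostrophic balance: in the Northern Hemisphere the Coriolis force deflects motion to the right, so the geostrophic wind blows 90° to the right of the pressure-gradient force (low pressure on the left).
Rotating 270° by 90° clockwise gives 000° — the wind blows toward the north.

000°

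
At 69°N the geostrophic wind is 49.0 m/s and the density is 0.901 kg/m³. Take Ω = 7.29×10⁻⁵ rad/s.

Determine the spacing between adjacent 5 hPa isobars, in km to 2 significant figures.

Coriolis parameter at 69°N:
f = 2Ω sin φ = 2 × 7.29×10⁻⁵ × sin 69° = 1.36×10⁻⁴ s⁻¹
Geostrophic balance rearranged: |∂P/∂n| = f ρ V_g
|∂P/∂n| = 1.36×10⁻⁴ × 0.901 × 49.0 = 6.01×10⁻³ Pa/m
Isobar spacing: Δn = ΔP/|∂P/∂n| = 500 Pa / 6.01×10⁻³ Pa/m = 83203 m ≈ 83 km

83 km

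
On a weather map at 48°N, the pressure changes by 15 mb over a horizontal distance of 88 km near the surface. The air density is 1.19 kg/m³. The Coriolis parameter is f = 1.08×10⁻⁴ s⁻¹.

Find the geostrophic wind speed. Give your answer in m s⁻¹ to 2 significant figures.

Pressure gradient: |∂P/∂n| = 1500 Pa / 88000 m = 1.70×10⁻² Pa/m
Geostrophic balance (pressure-gradient force = Coriolis force):
V_g = (1/(fρ)) |∂P/∂n| = 1.70×10⁻² / (1.08×10⁻⁴ × 1.19) = 133 m/s

130 m s⁻¹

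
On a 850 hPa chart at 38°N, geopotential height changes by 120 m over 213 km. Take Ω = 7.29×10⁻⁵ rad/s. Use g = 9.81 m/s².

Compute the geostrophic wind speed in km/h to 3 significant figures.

Coriolis parameter at 38°N:
f = 2Ω sin φ = 2 × 7.29×10⁻⁵ × sin 38° = 8.98×10⁻⁵ s⁻¹
Height gradient: |∂Z/∂n| = 120 m / 213000 m = 5.63×10⁻⁴
On a pressure surface, geostrophic balance gives V_g = (g/f)|∂Z/∂n|:
V_g = 9.81 × 5.63×10⁻⁴ / 8.98×10⁻⁵ = 61.6 m/s
Converting: 61.6 m/s × 3.6 = 222 km/h

222 km/h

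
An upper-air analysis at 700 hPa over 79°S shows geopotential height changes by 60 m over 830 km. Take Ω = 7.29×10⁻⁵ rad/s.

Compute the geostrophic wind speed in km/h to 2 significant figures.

18 km/h

Coriolis parameter at 79°S:
f = 2Ω sin φ = 2 × 7.29×10⁻⁵ × sin 79° = 1.43×10⁻⁴ s⁻¹
Height gradient: |∂Z/∂n| = 60 m / 830000 m = 7.23×10⁻⁵
On a pressure surface, geostrophic balance gives V_g = (g/f)|∂Z/∂n|:
V_g = 9.81 × 7.23×10⁻⁵ / 1.43×10⁻⁴ = 4.95 m/s
Converting: 4.95 m/s × 3.6 = 18 km/h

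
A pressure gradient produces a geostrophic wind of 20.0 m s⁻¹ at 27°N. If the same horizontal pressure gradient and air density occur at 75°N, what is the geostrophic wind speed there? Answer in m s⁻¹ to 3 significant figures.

With the same pressure gradient and density, V_g ∝ 1/f ∝ 1/sin φ.
V₂ = V₁ · sin φ₁ / sin φ₂ = 20.0 × sin 27° / sin 75°
V₂ = 20.0 × 0.4540/0.9659 = 9.40 m s⁻¹

9.40 m s⁻¹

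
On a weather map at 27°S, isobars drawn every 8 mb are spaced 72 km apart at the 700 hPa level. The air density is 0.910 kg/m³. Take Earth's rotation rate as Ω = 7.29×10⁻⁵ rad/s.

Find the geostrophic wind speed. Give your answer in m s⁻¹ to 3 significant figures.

184 m s⁻¹

Coriolis parameter at 27°S:
f = 2Ω sin φ = 2 × 7.29×10⁻⁵ × sin 27° = 6.62×10⁻⁵ s⁻¹
Pressure gradient: |∂P/∂n| = 800 Pa / 72000 m = 1.11×10⁻² Pa/m
Geostrophic balance (pressure-gradient force = Coriolis force):
V_g = (1/(fρ)) |∂P/∂n| = 1.11×10⁻² / (6.62×10⁻⁵ × 0.910) = 184 m/s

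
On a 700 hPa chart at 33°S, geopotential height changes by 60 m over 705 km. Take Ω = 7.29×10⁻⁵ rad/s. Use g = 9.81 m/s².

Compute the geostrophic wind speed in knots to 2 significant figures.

20 knots

Coriolis parameter at 33°S:
f = 2Ω sin φ = 2 × 7.29×10⁻⁵ × sin 33° = 7.94×10⁻⁵ s⁻¹
Height gradient: |∂Z/∂n| = 60 m / 705000 m = 8.51×10⁻⁵
On a pressure surface, geostrophic balance gives V_g = (g/f)|∂Z/∂n|:
V_g = 9.81 × 8.51×10⁻⁵ / 7.94×10⁻⁵ = 10.5 m/s
Converting: 10.5 m/s × 1.944 = 20 knots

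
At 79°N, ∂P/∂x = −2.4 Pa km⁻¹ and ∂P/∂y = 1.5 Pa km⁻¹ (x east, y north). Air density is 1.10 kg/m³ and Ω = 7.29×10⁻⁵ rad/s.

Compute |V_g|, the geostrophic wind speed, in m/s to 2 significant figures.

Coriolis parameter at 79°N:
f = 2Ω sin φ = 2 × 7.29×10⁻⁵ × sin 79° = 1.43×10⁻⁴ s⁻¹
Component geostrophic relations (x east, y north):
u_g = −(1/(fρ)) ∂P/∂y,  v_g = (1/(fρ)) ∂P/∂x
u_g = −(1.5×10⁻³)/(1.43×10⁻⁴ × 1.10) = −9.53 m/s;  v_g = (−2.4×10⁻³)/(1.43×10⁻⁴ × 1.10) = −15.2 m/s
|V_g| = √(u_g² + v_g²) = 18.0 m/s

18 m/s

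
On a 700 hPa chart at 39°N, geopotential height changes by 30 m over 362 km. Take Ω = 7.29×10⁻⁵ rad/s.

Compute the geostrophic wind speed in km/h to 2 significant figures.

32 km/h

Coriolis parameter at 39°N:
f = 2Ω sin φ = 2 × 7.29×10⁻⁵ × sin 39° = 9.18×10⁻⁵ s⁻¹
Height gradient: |∂Z/∂n| = 30 m / 362000 m = 8.29×10⁻⁵
On a pressure surface, geostrophic balance gives V_g = (g/f)|∂Z/∂n|:
V_g = 9.81 × 8.29×10⁻⁵ / 9.18×10⁻⁵ = 8.86 m/s
Converting: 8.86 m/s × 3.6 = 32 km/h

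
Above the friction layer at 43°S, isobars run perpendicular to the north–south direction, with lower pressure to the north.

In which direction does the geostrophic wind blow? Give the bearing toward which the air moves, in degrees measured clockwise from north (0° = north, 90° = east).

270°

The pressure-gradient force points toward the north (bearing 000°).
Geostrophic balance: in the Southern Hemisphere the Coriolis force deflects motion to the left, so the geostrophic wind blows 90° to the left of the pressure-gradient force (low pressure on the right).
Rotating 000° by 90° counterclockwise gives 270° — the wind blows toward the west.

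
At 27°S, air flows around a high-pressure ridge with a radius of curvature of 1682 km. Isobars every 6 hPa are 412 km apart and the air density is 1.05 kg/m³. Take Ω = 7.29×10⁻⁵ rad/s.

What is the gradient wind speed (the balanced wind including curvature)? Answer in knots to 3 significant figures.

54.4 knots

Coriolis parameter at 27°S:
f = 2Ω sin φ = 2 × 7.29×10⁻⁵ × sin 27° = 6.62×10⁻⁵ s⁻¹
Pressure gradient: |∂P/∂n| = 600 Pa / 412000 m = 1.46×10⁻³ Pa/m
Geostrophic speed: V_g = |∂P/∂n|/(fρ) = 1.46×10⁻³/(6.62×10⁻⁵ × 1.05) = 21.0 m/s
Around a high, pressure-gradient force acts outward with centrifugal, so Coriolis balances both:
fV = (1/ρ)|∂P/∂n| + V²/R  →  V² − fR·V + fR·V_g = 0
With fR = 6.62×10⁻⁵ × 1682×10³ m = 111 m/s:
V = [fR − √((fR)² − 4 fR V_g)]/2 = [111 − √(111² − 4×111×21)]/2 = 28 m/s
Supergeostrophic (V > V_g = 21 m/s), as expected around a high.
Converting: 28 m/s × 1.944 = 54.4 knots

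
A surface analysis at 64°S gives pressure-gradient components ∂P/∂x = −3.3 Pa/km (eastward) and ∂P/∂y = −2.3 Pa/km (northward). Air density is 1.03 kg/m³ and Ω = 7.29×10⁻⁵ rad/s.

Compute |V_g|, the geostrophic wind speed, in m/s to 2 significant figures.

30 m/s

Coriolis parameter at 64°S:
f = 2Ω sin φ = 2 × 7.29×10⁻⁵ × sin 64° = 1.31×10⁻⁴ s⁻¹
In the Southern Hemisphere f is negative: f = −1.31×10⁻⁴ s⁻¹.
Component geostrophic relations (x east, y north):
u_g = −(1/(fρ)) ∂P/∂y,  v_g = (1/(fρ)) ∂P/∂x
u_g = −(−2.3×10⁻³)/(−1.31×10⁻⁴ × 1.03) = −17.0 m/s;  v_g = (−3.3×10⁻³)/(−1.31×10⁻⁴ × 1.03) = 24.4 m/s
|V_g| = √(u_g² + v_g²) = 29.8 m/s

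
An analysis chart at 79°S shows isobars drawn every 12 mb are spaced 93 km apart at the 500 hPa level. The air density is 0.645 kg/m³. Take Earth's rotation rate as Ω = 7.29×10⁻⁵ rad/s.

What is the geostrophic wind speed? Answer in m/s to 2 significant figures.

Coriolis parameter at 79°S:
f = 2Ω sin φ = 2 × 7.29×10⁻⁵ × sin 79° = 1.43×10⁻⁴ s⁻¹
Pressure gradient: |∂P/∂n| = 1200 Pa / 93000 m = 1.29×10⁻² Pa/m
Geostrophic balance (pressure-gradient force = Coriolis force):
V_g = (1/(fρ)) |∂P/∂n| = 1.29×10⁻² / (1.43×10⁻⁴ × 0.645) = 140 m/s

140 m/s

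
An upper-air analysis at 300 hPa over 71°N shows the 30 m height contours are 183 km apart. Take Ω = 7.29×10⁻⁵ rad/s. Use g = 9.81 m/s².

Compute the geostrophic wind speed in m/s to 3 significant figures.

11.7 m/s

Coriolis parameter at 71°N:
f = 2Ω sin φ = 2 × 7.29×10⁻⁵ × sin 71° = 1.38×10⁻⁴ s⁻¹
Height gradient: |∂Z/∂n| = 30 m / 183000 m = 1.64×10⁻⁴
On a pressure surface, geostrophic balance gives V_g = (g/f)|∂Z/∂n|:
V_g = 9.81 × 1.64×10⁻⁴ / 1.38×10⁻⁴ = 11.7 m/s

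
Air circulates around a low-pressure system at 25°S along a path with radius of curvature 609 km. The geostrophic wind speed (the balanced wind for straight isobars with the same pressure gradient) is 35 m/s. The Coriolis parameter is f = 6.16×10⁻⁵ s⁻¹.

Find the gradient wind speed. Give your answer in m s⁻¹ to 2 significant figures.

22 m s⁻¹

Around a low, centrifugal force acts outward with Coriolis, so pressure-gradient force balances both:
(1/ρ)|∂P/∂n| = fV + V²/R  →  V² + fR·V − fR·V_g = 0
With fR = 6.16×10⁻⁵ × 609×10³ m = 37.5 m/s:
V = [−fR + √((fR)² + 4 fR V_g)]/2 = [−37.5 + √(37.5² + 4×37.5×35)]/2 = 22 m/s
Subgeostrophic (V < V_g = 35 m/s), as expected around a low.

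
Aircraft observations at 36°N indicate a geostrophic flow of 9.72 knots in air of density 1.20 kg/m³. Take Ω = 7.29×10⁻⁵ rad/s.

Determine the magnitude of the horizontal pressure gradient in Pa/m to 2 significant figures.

5.1×10⁻⁴ Pa/m

Coriolis parameter at 36°N:
f = 2Ω sin φ = 2 × 7.29×10⁻⁵ × sin 36° = 8.57×10⁻⁵ s⁻¹
Wind speed in SI: 9.72 knots = 5.00 m/s
Geostrophic balance rearranged: |∂P/∂n| = f ρ V_g
|∂P/∂n| = 8.57×10⁻⁵ × 1.20 × 5.00 = 5.14×10⁻⁴ Pa/m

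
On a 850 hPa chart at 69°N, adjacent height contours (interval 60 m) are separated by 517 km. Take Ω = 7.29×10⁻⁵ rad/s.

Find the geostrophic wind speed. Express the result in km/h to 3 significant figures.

Coriolis parameter at 69°N:
f = 2Ω sin φ = 2 × 7.29×10⁻⁵ × sin 69° = 1.36×10⁻⁴ s⁻¹
Height gradient: |∂Z/∂n| = 60 m / 517000 m = 1.16×10⁻⁴
On a pressure surface, geostrophic balance gives V_g = (g/f)|∂Z/∂n|:
V_g = 9.81 × 1.16×10⁻⁴ / 1.36×10⁻⁴ = 8.36 m/s
Converting: 8.36 m/s × 3.6 = 30.1 km/h

30.1 km/h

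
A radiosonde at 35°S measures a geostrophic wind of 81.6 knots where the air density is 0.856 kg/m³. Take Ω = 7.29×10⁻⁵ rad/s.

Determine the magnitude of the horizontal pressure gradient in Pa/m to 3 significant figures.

3.01×10⁻³ Pa/m

Coriolis parameter at 35°S:
f = 2Ω sin φ = 2 × 7.29×10⁻⁵ × sin 35° = 8.36×10⁻⁵ s⁻¹
Wind speed in SI: 81.6 knots = 42.0 m/s
Geostrophic balance rearranged: |∂P/∂n| = f ρ V_g
|∂P/∂n| = 8.36×10⁻⁵ × 0.856 × 42.0 = 3.01×10⁻³ Pa/m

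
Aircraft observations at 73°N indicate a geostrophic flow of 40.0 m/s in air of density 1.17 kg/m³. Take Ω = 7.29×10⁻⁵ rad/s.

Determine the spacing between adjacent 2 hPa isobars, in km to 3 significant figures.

30.6 km

Coriolis parameter at 73°N:
f = 2Ω sin φ = 2 × 7.29×10⁻⁵ × sin 73° = 1.39×10⁻⁴ s⁻¹
Geostrophic balance rearranged: |∂P/∂n| = f ρ V_g
|∂P/∂n| = 1.39×10⁻⁴ × 1.17 × 40.0 = 6.53×10⁻³ Pa/m
Isobar spacing: Δn = ΔP/|∂P/∂n| = 200 Pa / 6.53×10⁻³ Pa/m = 30650 m ≈ 30.6 km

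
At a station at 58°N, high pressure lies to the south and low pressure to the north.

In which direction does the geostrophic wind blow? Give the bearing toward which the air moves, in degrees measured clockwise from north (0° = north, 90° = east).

The pressure-gradient force points toward the north (bearing 000°).
Geostrophic balance: in the Northern Hemisphere the Coriolis force deflects motion to the right, so the geostrophic wind blows 90° to the right of the pressure-gradient force (low pressure on the left).
Rotating 000° by 90° clockwise gives 090° — the wind blows toward the east.

090°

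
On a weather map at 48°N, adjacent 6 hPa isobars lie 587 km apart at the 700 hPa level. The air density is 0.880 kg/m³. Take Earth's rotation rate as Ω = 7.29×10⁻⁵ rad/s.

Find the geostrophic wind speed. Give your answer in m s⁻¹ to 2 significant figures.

11 m s⁻¹

Coriolis parameter at 48°N:
f = 2Ω sin φ = 2 × 7.29×10⁻⁵ × sin 48° = 1.08×10⁻⁴ s⁻¹
Pressure gradient: |∂P/∂n| = 600 Pa / 587000 m = 1.02×10⁻³ Pa/m
Geostrophic balance (pressure-gradient force = Coriolis force):
V_g = (1/(fρ)) |∂P/∂n| = 1.02×10⁻³ / (1.08×10⁻⁴ × 0.880) = 10.7 m/s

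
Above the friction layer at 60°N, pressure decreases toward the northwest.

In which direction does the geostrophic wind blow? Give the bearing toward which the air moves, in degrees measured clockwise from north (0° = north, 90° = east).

045°

The pressure-gradient force points toward the northwest (bearing 315°).
Geostrophic balance: in the Northern Hemisphere the Coriolis force deflects motion to the right, so the geostrophic wind blows 90° to the right of the pressure-gradient force (low pressure on the left).
Rotating 315° by 90° clockwise gives 045° — the wind blows toward the northeast.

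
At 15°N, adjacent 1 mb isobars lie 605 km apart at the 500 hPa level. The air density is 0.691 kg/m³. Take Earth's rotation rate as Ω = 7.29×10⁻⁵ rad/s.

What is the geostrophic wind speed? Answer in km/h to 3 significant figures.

Coriolis parameter at 15°N:
f = 2Ω sin φ = 2 × 7.29×10⁻⁵ × sin 15° = 3.77×10⁻⁵ s⁻¹
Pressure gradient: |∂P/∂n| = 100 Pa / 605000 m = 1.65×10⁻⁴ Pa/m
Geostrophic balance (pressure-gradient force = Coriolis force):
V_g = (1/(fρ)) |∂P/∂n| = 1.65×10⁻⁴ / (3.77×10⁻⁵ × 0.691) = 6.34 m/s
Converting: 6.34 m/s × 3.6 = 22.8 km/h

22.8 km/h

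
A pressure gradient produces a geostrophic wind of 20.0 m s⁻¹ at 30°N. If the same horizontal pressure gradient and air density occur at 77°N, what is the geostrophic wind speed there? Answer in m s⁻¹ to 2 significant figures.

10 m s⁻¹

With the same pressure gradient and density, V_g ∝ 1/f ∝ 1/sin φ.
V₂ = V₁ · sin φ₁ / sin φ₂ = 20.0 × sin 30° / sin 77°
V₂ = 20.0 × 0.5000/0.9744 = 10 m s⁻¹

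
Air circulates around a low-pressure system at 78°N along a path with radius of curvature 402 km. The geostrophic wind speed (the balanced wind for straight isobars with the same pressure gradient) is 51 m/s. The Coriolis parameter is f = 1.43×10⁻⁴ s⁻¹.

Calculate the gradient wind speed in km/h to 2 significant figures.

120 km/h

Around a low, centrifugal force acts outward with Coriolis, so pressure-gradient force balances both:
(1/ρ)|∂P/∂n| = fV + V²/R  →  V² + fR·V − fR·V_g = 0
With fR = 1.43×10⁻⁴ × 402×10³ m = 57.5 m/s:
V = [−fR + √((fR)² + 4 fR V_g)]/2 = [−57.5 + √(57.5² + 4×57.5×51)]/2 = 32.6 m/s
Subgeostrophic (V < V_g = 51 m/s), as expected around a low.
Converting: 32.6 m/s × 3.6 = 120 km/h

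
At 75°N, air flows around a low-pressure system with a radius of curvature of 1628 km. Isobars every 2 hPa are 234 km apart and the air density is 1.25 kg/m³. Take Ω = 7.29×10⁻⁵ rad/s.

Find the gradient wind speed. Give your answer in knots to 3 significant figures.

9.25 knots

Coriolis parameter at 75°N:
f = 2Ω sin φ = 2 × 7.29×10⁻⁵ × sin 75° = 1.41×10⁻⁴ s⁻¹
Pressure gradient: |∂P/∂n| = 200 Pa / 234000 m = 8.55×10⁻⁴ Pa/m
Geostrophic speed: V_g = |∂P/∂n|/(fρ) = 8.55×10⁻⁴/(1.41×10⁻⁴ × 1.25) = 4.86 m/s
Around a low, centrifugal force acts outward with Coriolis, so pressure-gradient force balances both:
(1/ρ)|∂P/∂n| = fV + V²/R  →  V² + fR·V − fR·V_g = 0
With fR = 1.41×10⁻⁴ × 1628×10³ m = 229 m/s:
V = [−fR + √((fR)² + 4 fR V_g)]/2 = [−229 + √(229² + 4×229×4.86)]/2 = 4.76 m/s
Subgeostrophic (V < V_g = 4.86 m/s), as expected around a low.
Converting: 4.76 m/s × 1.944 = 9.25 knots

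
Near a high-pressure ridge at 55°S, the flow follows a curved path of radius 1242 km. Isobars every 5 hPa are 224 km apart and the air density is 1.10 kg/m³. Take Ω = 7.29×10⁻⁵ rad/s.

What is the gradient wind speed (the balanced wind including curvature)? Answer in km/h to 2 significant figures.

70 km/h

Coriolis parameter at 55°S:
f = 2Ω sin φ = 2 × 7.29×10⁻⁵ × sin 55° = 1.19×10⁻⁴ s⁻¹
Pressure gradient: |∂P/∂n| = 500 Pa / 224000 m = 2.23×10⁻³ Pa/m
Geostrophic speed: V_g = |∂P/∂n|/(fρ) = 2.23×10⁻³/(1.19×10⁻⁴ × 1.10) = 17.0 m/s
Around a high, pressure-gradient force acts outward with centrifugal, so Coriolis balances both:
fV = (1/ρ)|∂P/∂n| + V²/R  →  V² − fR·V + fR·V_g = 0
With fR = 1.19×10⁻⁴ × 1242×10³ m = 148 m/s:
V = [fR − √((fR)² − 4 fR V_g)]/2 = [148 − √(148² − 4×148×17)]/2 = 19.6 m/s
Supergeostrophic (V > V_g = 17 m/s), as expected around a high.
Converting: 19.6 m/s × 3.6 = 70 km/h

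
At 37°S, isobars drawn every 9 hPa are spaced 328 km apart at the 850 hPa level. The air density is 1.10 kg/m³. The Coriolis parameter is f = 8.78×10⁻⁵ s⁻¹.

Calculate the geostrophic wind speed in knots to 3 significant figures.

55.2 knots

Pressure gradient: |∂P/∂n| = 900 Pa / 328000 m = 2.74×10⁻³ Pa/m
Geostrophic balance (pressure-gradient force = Coriolis force):
V_g = (1/(fρ)) |∂P/∂n| = 2.74×10⁻³ / (8.78×10⁻⁵ × 1.10) = 28.4 m/s
Converting: 28.4 m/s × 1.944 = 55.2 knots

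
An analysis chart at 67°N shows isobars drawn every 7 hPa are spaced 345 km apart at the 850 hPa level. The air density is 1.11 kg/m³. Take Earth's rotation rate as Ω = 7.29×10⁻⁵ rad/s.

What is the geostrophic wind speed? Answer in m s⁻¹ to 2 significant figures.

Coriolis parameter at 67°N:
f = 2Ω sin φ = 2 × 7.29×10⁻⁵ × sin 67° = 1.34×10⁻⁴ s⁻¹
Pressure gradient: |∂P/∂n| = 700 Pa / 345000 m = 2.03×10⁻³ Pa/m
Geostrophic balance (pressure-gradient force = Coriolis force):
V_g = (1/(fρ)) |∂P/∂n| = 2.03×10⁻³ / (1.34×10⁻⁴ × 1.11) = 13.6 m/s

14 m s⁻¹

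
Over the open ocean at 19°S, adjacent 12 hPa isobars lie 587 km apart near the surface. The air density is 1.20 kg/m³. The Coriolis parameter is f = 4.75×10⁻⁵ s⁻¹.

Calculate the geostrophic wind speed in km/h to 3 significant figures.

129 km/h

Pressure gradient: |∂P/∂n| = 1200 Pa / 587000 m = 2.04×10⁻³ Pa/m
Geostrophic balance (pressure-gradient force = Coriolis force):
V_g = (1/(fρ)) |∂P/∂n| = 2.04×10⁻³ / (4.75×10⁻⁵ × 1.20) = 35.9 m/s
Converting: 35.9 m/s × 3.6 = 129 km/h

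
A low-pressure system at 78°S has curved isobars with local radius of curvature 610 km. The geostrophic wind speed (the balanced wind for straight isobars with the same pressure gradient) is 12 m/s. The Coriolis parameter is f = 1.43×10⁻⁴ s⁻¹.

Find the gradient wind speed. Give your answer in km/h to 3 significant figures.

38.5 km/h

Around a low, centrifugal force acts outward with Coriolis, so pressure-gradient force balances both:
(1/ρ)|∂P/∂n| = fV + V²/R  →  V² + fR·V − fR·V_g = 0
With fR = 1.43×10⁻⁴ × 610×10³ m = 87.2 m/s:
V = [−fR + √((fR)² + 4 fR V_g)]/2 = [−87.2 + √(87.2² + 4×87.2×12)]/2 = 10.7 m/s
Subgeostrophic (V < V_g = 12 m/s), as expected around a low.
Converting: 10.7 m/s × 3.6 = 38.5 km/h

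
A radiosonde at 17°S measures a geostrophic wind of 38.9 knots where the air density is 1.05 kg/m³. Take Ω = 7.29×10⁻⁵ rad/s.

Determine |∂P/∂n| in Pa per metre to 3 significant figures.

8.96×10⁻⁴ Pa/m

Coriolis parameter at 17°S:
f = 2Ω sin φ = 2 × 7.29×10⁻⁵ × sin 17° = 4.26×10⁻⁵ s⁻¹
Wind speed in SI: 38.9 knots = 20.0 m/s
Geostrophic balance rearranged: |∂P/∂n| = f ρ V_g
|∂P/∂n| = 4.26×10⁻⁵ × 1.05 × 20.0 = 8.96×10⁻⁴ Pa/m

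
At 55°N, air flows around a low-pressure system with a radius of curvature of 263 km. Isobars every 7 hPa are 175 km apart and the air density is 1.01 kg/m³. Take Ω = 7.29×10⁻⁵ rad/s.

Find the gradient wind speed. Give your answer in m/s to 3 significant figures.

20.2 m/s

Coriolis parameter at 55°N:
f = 2Ω sin φ = 2 × 7.29×10⁻⁵ × sin 55° = 1.19×10⁻⁴ s⁻¹
Pressure gradient: |∂P/∂n| = 700 Pa / 175000 m = 4.00×10⁻³ Pa/m
Geostrophic speed: V_g = |∂P/∂n|/(fρ) = 4.00×10⁻³/(1.19×10⁻⁴ × 1.01) = 33.2 m/s
Around a low, centrifugal force acts outward with Coriolis, so pressure-gradient force balances both:
(1/ρ)|∂P/∂n| = fV + V²/R  →  V² + fR·V − fR·V_g = 0
With fR = 1.19×10⁻⁴ × 263×10³ m = 31.4 m/s:
V = [−fR + √((fR)² + 4 fR V_g)]/2 = [−31.4 + √(31.4² + 4×31.4×33.2)]/2 = 20.2 m/s
Subgeostrophic (V < V_g = 33.2 m/s), as expected around a low.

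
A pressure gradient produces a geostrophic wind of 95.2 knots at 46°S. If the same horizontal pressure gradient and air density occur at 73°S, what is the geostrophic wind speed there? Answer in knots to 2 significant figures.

72 knots

With the same pressure gradient and density, V_g ∝ 1/f ∝ 1/sin φ.
V₂ = V₁ · sin φ₁ / sin φ₂ = 95.2 × sin 46° / sin 73°
V₂ = 95.2 × 0.7193/0.9563 = 72 knots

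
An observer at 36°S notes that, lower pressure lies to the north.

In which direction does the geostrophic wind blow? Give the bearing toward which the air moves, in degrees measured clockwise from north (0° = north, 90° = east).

The pressure-gradient force points toward the north (bearing 000°).
Geostrophic balance: in the Southern Hemisphere the Coriolis force deflects motion to the left, so the geostrophic wind blows 90° to the left of the pressure-gradient force (low pressure on the right).
Rotating 000° by 90° counterclockwise gives 270° — the wind blows toward the west.

270°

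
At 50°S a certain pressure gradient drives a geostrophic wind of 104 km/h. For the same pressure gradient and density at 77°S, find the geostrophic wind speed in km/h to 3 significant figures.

With the same pressure gradient and density, V_g ∝ 1/f ∝ 1/sin φ.
V₂ = V₁ · sin φ₁ / sin φ₂ = 104 × sin 50° / sin 77°
V₂ = 104 × 0.7660/0.9744 = 81.8 km/h

81.8 km/h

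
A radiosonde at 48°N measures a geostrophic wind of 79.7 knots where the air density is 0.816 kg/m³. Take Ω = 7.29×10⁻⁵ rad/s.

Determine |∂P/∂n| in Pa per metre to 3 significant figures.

Coriolis parameter at 48°N:
f = 2Ω sin φ = 2 × 7.29×10⁻⁵ × sin 48° = 1.08×10⁻⁴ s⁻¹
Wind speed in SI: 79.7 knots = 41.0 m/s
Geostrophic balance rearranged: |∂P/∂n| = f ρ V_g
|∂P/∂n| = 1.08×10⁻⁴ × 0.816 × 41.0 = 3.63×10⁻³ Pa/m

3.63×10⁻³ Pa/m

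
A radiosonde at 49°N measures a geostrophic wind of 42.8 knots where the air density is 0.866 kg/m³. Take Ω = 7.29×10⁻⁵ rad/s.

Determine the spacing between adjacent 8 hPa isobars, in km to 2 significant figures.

Coriolis parameter at 49°N:
f = 2Ω sin φ = 2 × 7.29×10⁻⁵ × sin 49° = 1.10×10⁻⁴ s⁻¹
Wind speed in SI: 42.8 knots = 22.0 m/s
Geostrophic balance rearranged: |∂P/∂n| = f ρ V_g
|∂P/∂n| = 1.10×10⁻⁴ × 0.866 × 22.0 = 2.10×10⁻³ Pa/m
Isobar spacing: Δn = ΔP/|∂P/∂n| = 800 Pa / 2.10×10⁻³ Pa/m = 381288 m ≈ 380 km

380 km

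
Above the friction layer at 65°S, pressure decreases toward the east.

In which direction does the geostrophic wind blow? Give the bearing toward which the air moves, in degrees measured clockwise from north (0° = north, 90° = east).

000°

The pressure-gradient force points toward the east (bearing 090°).
Geostrophic balance: in the Southern Hemisphere the Coriolis force deflects motion to the left, so the geostrophic wind blows 90° to the left of the pressure-gradient force (low pressure on the right).
Rotating 090° by 90° counterclockwise gives 000° — the wind blows toward the north.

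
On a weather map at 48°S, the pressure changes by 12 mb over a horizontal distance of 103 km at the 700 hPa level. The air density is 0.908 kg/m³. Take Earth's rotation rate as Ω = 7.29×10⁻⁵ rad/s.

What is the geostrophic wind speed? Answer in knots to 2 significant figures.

Coriolis parameter at 48°S:
f = 2Ω sin φ = 2 × 7.29×10⁻⁵ × sin 48° = 1.08×10⁻⁴ s⁻¹
Pressure gradient: |∂P/∂n| = 1200 Pa / 103000 m = 1.17×10⁻² Pa/m
Geostrophic balance (pressure-gradient force = Coriolis force):
V_g = (1/(fρ)) |∂P/∂n| = 1.17×10⁻² / (1.08×10⁻⁴ × 0.908) = 118 m/s
Converting: 118 m/s × 1.944 = 230 knots

230 knots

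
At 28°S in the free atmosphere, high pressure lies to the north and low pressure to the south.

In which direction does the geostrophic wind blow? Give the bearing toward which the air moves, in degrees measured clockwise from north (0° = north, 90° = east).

The pressure-gradient force points toward the south (bearing 180°).
Geostrophic balance: in the Southern Hemisphere the Coriolis force deflects motion to the left, so the geostrophic wind blows 90° to the left of the pressure-gradient force (low pressure on the right).
Rotating 180° by 90° counterclockwise gives 090° — the wind blows toward the east.

090°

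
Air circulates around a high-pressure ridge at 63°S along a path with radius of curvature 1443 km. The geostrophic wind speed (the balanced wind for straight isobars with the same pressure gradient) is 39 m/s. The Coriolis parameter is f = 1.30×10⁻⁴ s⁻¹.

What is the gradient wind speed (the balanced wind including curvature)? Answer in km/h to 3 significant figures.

Around a high, pressure-gradient force acts outward with centrifugal, so Coriolis balances both:
fV = (1/ρ)|∂P/∂n| + V²/R  →  V² − fR·V + fR·V_g = 0
With fR = 1.30×10⁻⁴ × 1443×10³ m = 188 m/s:
V = [fR − √((fR)² − 4 fR V_g)]/2 = [188 − √(188² − 4×188×39)]/2 = 55.3 m/s
Supergeostrophic (V > V_g = 39 m/s), as expected around a high.
Converting: 55.3 m/s × 3.6 = 199 km/h

199 km/h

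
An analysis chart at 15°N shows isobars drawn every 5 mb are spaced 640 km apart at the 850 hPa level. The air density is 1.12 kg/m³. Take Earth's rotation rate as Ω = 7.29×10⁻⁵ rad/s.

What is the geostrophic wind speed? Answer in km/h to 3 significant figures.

Coriolis parameter at 15°N:
f = 2Ω sin φ = 2 × 7.29×10⁻⁵ × sin 15° = 3.77×10⁻⁵ s⁻¹
Pressure gradient: |∂P/∂n| = 500 Pa / 640000 m = 7.81×10⁻⁴ Pa/m
Geostrophic balance (pressure-gradient force = Coriolis force):
V_g = (1/(fρ)) |∂P/∂n| = 7.81×10⁻⁴ / (3.77×10⁻⁵ × 1.12) = 18.5 m/s
Converting: 18.5 m/s × 3.6 = 66.5 km/h

66.5 km/h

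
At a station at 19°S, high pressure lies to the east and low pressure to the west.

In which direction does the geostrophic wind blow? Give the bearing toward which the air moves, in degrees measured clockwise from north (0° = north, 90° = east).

180°

The pressure-gradient force points toward the west (bearing 270°).
Geostrophic balance: in the Southern Hemisphere the Coriolis force deflects motion to the left, so the geostrophic wind blows 90° to the left of the pressure-gradient force (low pressure on the right).
Rotating 270° by 90° counterclockwise gives 180° — the wind blows toward the south.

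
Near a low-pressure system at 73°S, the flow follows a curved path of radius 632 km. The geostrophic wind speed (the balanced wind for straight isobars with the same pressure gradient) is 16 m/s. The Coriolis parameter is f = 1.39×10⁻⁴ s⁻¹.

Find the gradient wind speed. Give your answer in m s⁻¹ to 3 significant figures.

Around a low, centrifugal force acts outward with Coriolis, so pressure-gradient force balances both:
(1/ρ)|∂P/∂n| = fV + V²/R  →  V² + fR·V − fR·V_g = 0
With fR = 1.39×10⁻⁴ × 632×10³ m = 87.8 m/s:
V = [−fR + √((fR)² + 4 fR V_g)]/2 = [−87.8 + √(87.8² + 4×87.8×16)]/2 = 13.8 m/s
Subgeostrophic (V < V_g = 16 m/s), as expected around a low.

13.8 m s⁻¹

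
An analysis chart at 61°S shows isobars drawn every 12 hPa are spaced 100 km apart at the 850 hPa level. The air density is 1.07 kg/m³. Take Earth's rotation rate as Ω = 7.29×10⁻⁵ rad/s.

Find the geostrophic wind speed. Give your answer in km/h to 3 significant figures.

Coriolis parameter at 61°S:
f = 2Ω sin φ = 2 × 7.29×10⁻⁵ × sin 61° = 1.28×10⁻⁴ s⁻¹
Pressure gradient: |∂P/∂n| = 1200 Pa / 100000 m = 1.20×10⁻² Pa/m
Geostrophic balance (pressure-gradient force = Coriolis force):
V_g = (1/(fρ)) |∂P/∂n| = 1.20×10⁻² / (1.28×10⁻⁴ × 1.07) = 87.9 m/s
Converting: 87.9 m/s × 3.6 = 317 km/h

317 km/h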